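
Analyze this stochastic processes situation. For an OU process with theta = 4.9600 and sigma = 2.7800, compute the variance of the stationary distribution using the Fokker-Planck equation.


Stationary variance = sigma^2 / (2*theta)
= 2.7800^2 / (2*4.9600)
= 7.7284 / 9.9200
= 0.7791

0.7791


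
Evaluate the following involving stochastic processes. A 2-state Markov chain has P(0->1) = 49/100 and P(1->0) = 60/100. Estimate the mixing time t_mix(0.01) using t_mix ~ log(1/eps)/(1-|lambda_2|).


lambda_2 = |1 - p01 - p10| = |1 - 0.4900 - 0.6000| = 0.0900
t_mix ~ log(1/eps)/(1 - |lambda_2|)
= log(100)/(1 - 0.0900) = 4.6052/0.9100
= 5.0606

5.0606


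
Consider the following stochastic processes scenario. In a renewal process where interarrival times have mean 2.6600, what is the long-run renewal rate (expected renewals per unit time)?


Long-run renewal rate = 1/E(X)
= 1/2.6600
= 0.3759

0.3759


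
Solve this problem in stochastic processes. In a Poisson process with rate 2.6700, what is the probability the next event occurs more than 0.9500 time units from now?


P(X > t) = exp(-lambda * t)
= exp(-2.6700 * 0.9500)
= exp(-2.5365) = 0.0791

0.0791


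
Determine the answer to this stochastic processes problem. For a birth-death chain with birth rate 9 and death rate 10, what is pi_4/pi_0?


For birth-death process, pi_n/pi_0 = (lambda/mu)^n
= (9/10)^4
= 0.6561

0.6561


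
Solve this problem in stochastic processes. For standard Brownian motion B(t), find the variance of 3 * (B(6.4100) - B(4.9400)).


Var(alpha*(B(t)-B(s))) = alpha^2 * (t-s)
= 3^2 * (6.4100 - 4.9400)
= 9 * 1.4700
= 13.2300

13.2300


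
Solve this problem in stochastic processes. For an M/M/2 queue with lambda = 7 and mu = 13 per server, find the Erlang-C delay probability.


a = lambda/mu = 0.5385
rho = a/c = 0.2692
Erlang-C formula applied:
C(c,a) = 0.1142

0.1142


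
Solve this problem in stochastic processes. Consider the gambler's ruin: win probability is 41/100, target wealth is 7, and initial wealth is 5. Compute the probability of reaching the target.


Gambler's ruin formula:
r = q/p = 0.5900/0.4100 = 1.4390
P(win) = (1 - r^i)/(1 - r^N)
= (1 - 1.4390^5)/(1 - 1.4390^7)
= 0.4390

0.4390


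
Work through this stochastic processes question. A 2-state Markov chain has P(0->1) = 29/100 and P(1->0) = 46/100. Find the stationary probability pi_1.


Stationary distribution: pi_0 = p10/(p01+p10), pi_1 = p01/(p01+p10)
p01 = 0.2900, p10 = 0.4600
pi_1 = 0.3867

0.3867


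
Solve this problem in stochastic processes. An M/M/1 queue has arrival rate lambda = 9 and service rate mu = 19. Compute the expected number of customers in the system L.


rho = 9/19 = 0.4737
L = rho/(1-rho)
= 0.4737/0.5263
= 0.9000

0.9000


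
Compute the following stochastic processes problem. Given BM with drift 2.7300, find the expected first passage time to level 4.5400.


Expected first passage time = a/mu
= 4.5400/2.7300
= 1.6630

1.6630


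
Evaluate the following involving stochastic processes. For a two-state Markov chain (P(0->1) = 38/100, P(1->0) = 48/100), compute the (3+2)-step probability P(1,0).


P^5 = P^3 * P^2
Computing via matrix multiplication of the transition matrix.
Entry (1,0) of P^5 = 0.5581

0.5581


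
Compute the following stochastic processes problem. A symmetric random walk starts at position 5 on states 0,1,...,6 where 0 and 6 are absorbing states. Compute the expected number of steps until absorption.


For symmetric RW on 0,...,N with absorbing barriers, E(i) = i*(N-i)
E(5) = 5 * 1 = 5

5


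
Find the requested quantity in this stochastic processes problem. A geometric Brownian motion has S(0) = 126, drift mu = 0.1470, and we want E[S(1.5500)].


E[S(t)] = S(0) * exp(mu * t)
= 126 * exp(0.1470 * 1.5500)
= 126 * 1.2559
= 158.2430

158.2430


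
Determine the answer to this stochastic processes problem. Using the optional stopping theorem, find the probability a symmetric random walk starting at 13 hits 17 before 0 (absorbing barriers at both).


By optional stopping theorem: E(M at tau) = M(0) = 13
P(hit 17)*17 + P(hit 0)*0 = 13
P(hit 17) = (13 - 0)/(17 - 0) = 13/17 = 0.7647

0.7647


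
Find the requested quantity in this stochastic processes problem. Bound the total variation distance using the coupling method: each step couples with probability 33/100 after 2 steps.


TV distance bound <= (1-delta)^n
= (1 - 0.3300)^2
= 0.6700^2
= 0.4489

0.4489


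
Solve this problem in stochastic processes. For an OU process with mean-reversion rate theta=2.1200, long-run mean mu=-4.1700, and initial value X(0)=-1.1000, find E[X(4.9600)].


E[X(t)] = mu + (X(0) - mu)*exp(-theta*t)
= -4.1700 + (-1.1000 - -4.1700)*exp(-2.1200*4.9600)
= -4.1700 + 3.0700 * 2.7121e-05
= -4.1699

-4.1699


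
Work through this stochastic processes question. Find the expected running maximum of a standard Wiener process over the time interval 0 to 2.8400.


E(max B(s)) = sqrt(2t/pi)
= sqrt(2*2.8400/pi)
= sqrt(1.8080)
= 1.3446

1.3446


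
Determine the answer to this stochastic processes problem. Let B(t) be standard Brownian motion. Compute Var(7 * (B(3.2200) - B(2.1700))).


Var(alpha*(B(t)-B(s))) = alpha^2 * (t-s)
= 7^2 * (3.2200 - 2.1700)
= 49 * 1.0500
= 51.4500

51.4500


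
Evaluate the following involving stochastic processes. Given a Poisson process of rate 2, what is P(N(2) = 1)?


P(N(t)=k) = (lambda*t)^k * exp(-lambda*t) / k!
lambda*t = 4
= 4^1 * exp(-4) / 1!
= 4 * 0.0183 / 1
= 0.0733

0.0733


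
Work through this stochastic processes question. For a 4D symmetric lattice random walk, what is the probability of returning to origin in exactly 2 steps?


P(return in 2 steps) = P(reverse first step) = 1/(2d)
= 1/8
= 0.1250

0.1250


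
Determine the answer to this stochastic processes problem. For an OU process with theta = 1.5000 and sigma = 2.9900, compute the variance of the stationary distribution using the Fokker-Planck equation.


Stationary variance = sigma^2 / (2*theta)
= 2.9900^2 / (2*1.5000)
= 8.9401 / 3.0000
= 2.9800

2.9800


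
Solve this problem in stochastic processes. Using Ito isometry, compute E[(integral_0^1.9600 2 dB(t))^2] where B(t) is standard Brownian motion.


By Ito isometry: E[(int f dB)^2] = int f^2 dt
= 2^2 * 1.9600
= 4 * 1.9600 = 7.8400

7.8400


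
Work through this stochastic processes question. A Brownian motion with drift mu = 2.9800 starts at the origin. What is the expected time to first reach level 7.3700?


Expected first passage time = a/mu
= 7.3700/2.9800
= 2.4732

2.4732


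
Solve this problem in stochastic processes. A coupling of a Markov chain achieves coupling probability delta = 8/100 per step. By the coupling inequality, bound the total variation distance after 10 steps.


TV distance bound <= (1-delta)^n
= (1 - 0.0800)^10
= 0.9200^10
= 0.4344

0.4344


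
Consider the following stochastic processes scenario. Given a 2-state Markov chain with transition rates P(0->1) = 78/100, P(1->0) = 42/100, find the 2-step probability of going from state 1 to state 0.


Computing P^2 by matrix multiplication.
P = [[0.2200, 0.7800], [0.4200, 0.5800]]
After raising P to the power 2:
P^2(1,0) = 0.3360

0.3360


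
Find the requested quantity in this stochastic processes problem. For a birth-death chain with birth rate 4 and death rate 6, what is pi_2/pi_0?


For birth-death process, pi_n/pi_0 = (lambda/mu)^n
= (4/6)^2
= 0.4444

0.4444


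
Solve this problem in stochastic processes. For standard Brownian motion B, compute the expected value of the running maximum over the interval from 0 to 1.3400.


E(max B(s)) = sqrt(2t/pi)
= sqrt(2*1.3400/pi)
= sqrt(0.8531)
= 0.9236

0.9236


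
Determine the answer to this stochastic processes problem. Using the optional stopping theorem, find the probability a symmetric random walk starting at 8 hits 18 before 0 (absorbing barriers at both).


By optional stopping theorem: E(M at tau) = M(0) = 8
P(hit 18)*18 + P(hit 0)*0 = 8
P(hit 18) = (8 - 0)/(18 - 0) = 4/9 = 0.4444

0.4444


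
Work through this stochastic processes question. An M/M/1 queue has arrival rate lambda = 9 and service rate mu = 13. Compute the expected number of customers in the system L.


rho = 9/13 = 0.6923
L = rho/(1-rho)
= 0.6923/0.3077
= 2.2500

2.2500


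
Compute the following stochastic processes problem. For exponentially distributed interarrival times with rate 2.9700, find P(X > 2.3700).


P(X > t) = exp(-lambda * t)
= exp(-2.9700 * 2.3700)
= exp(-7.0389) = 8.7709e-04

8.7709e-04


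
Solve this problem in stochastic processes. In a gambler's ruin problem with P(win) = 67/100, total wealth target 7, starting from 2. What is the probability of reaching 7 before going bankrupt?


Gambler's ruin formula:
r = q/p = 0.3300/0.6700 = 0.4925
P(win) = (1 - r^i)/(1 - r^N)
= (1 - 0.4925^2)/(1 - 0.4925^7)
= 0.7628

0.7628


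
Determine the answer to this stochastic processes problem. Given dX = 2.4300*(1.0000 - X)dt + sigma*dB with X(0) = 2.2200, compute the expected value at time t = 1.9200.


E[X(t)] = mu + (X(0) - mu)*exp(-theta*t)
= 1.0000 + (2.2200 - 1.0000)*exp(-2.4300*1.9200)
= 1.0000 + 1.2200 * 0.0094
= 1.0115

1.0115


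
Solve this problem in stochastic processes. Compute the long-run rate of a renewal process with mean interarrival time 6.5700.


Long-run renewal rate = 1/E(X)
= 1/6.5700
= 0.1522

0.1522


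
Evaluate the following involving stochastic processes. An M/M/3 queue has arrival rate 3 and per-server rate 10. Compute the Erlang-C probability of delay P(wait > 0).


a = lambda/mu = 0.3000
rho = a/c = 0.1000
Erlang-C formula applied:
C(c,a) = 0.0037

0.0037


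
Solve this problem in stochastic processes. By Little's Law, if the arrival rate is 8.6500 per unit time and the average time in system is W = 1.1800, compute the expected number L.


Little's Law: L = lambda * W
= 8.6500 * 1.1800
= 10.2070

10.2070


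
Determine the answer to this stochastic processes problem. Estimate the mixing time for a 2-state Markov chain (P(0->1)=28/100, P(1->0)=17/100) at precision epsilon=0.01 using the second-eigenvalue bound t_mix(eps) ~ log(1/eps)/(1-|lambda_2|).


lambda_2 = |1 - p01 - p10| = |1 - 0.2800 - 0.1700| = 0.5500
t_mix ~ log(1/eps)/(1 - |lambda_2|)
= log(100)/(1 - 0.5500) = 4.6052/0.4500
= 10.2337

10.2337


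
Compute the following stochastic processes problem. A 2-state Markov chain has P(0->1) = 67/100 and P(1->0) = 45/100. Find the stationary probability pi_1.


Stationary distribution: pi_0 = p10/(p01+p10), pi_1 = p01/(p01+p10)
p01 = 0.6700, p10 = 0.4500
pi_1 = 0.5982

0.5982


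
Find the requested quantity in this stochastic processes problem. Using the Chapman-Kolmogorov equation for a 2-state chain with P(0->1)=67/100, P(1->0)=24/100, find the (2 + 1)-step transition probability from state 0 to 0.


P^3 = P^2 * P^1
Computing via matrix multiplication of the transition matrix.
Entry (0,0) of P^3 = 0.2643

0.2643


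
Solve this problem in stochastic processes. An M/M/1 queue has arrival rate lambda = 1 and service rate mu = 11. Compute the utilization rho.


rho = lambda/mu
= 1/11
= 0.0909

0.0909


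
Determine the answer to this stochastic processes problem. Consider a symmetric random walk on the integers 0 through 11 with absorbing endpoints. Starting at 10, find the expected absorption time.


For symmetric RW on 0,...,N with absorbing barriers, E(i) = i*(N-i)
E(10) = 10 * 1 = 10

10


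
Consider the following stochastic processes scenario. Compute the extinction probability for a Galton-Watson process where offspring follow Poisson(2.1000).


Since mu = 2.1000 > 1, extinction prob q < 1.
Solve s = exp(mu*(s-1)) iteratively.
q = 0.1779

0.1779


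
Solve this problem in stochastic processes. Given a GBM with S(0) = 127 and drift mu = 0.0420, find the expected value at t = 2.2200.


E[S(t)] = S(0) * exp(mu * t)
= 127 * exp(0.0420 * 2.2200)
= 127 * 1.0977
= 139.4111

139.4111


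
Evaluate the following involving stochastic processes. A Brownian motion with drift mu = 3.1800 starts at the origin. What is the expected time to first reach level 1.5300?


Expected first passage time = a/mu
= 1.5300/3.1800
= 0.4811

0.4811


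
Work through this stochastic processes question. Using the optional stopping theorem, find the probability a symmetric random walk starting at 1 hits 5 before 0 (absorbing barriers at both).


By optional stopping theorem: E(M at tau) = M(0) = 1
P(hit 5)*5 + P(hit 0)*0 = 1
P(hit 5) = (1 - 0)/(5 - 0) = 1/5 = 0.2000

0.2000


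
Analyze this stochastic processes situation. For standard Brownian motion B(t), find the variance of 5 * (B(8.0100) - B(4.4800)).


Var(alpha*(B(t)-B(s))) = alpha^2 * (t-s)
= 5^2 * (8.0100 - 4.4800)
= 25 * 3.5300
= 88.2500

88.2500


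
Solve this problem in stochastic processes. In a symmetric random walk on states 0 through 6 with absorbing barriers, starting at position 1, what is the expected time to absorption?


For symmetric RW on 0,...,N with absorbing barriers, E(i) = i*(N-i)
E(1) = 1 * 5 = 5

5


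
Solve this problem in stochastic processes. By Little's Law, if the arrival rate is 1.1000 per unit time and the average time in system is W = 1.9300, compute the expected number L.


Little's Law: L = lambda * W
= 1.1000 * 1.9300
= 2.1230

2.1230


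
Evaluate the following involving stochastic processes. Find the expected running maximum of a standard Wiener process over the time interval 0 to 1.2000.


E(max B(s)) = sqrt(2t/pi)
= sqrt(2*1.2000/pi)
= sqrt(0.7639)
= 0.8740

0.8740


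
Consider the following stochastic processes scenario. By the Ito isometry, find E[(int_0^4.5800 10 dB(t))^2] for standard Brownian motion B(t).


By Ito isometry: E[(int f dB)^2] = int f^2 dt
= 10^2 * 4.5800
= 100 * 4.5800 = 458.0000

458.0000


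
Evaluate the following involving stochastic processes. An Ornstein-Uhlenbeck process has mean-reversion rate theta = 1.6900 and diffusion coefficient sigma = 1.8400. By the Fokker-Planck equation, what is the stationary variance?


Stationary variance = sigma^2 / (2*theta)
= 1.8400^2 / (2*1.6900)
= 3.3856 / 3.3800
= 1.0017

1.0017


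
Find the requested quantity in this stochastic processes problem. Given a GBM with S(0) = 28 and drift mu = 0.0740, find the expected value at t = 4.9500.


E[S(t)] = S(0) * exp(mu * t)
= 28 * exp(0.0740 * 4.9500)
= 28 * 1.4424
= 40.3869

40.3869


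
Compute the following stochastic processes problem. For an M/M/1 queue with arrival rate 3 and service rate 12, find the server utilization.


rho = lambda/mu
= 3/12
= 0.2500

0.2500


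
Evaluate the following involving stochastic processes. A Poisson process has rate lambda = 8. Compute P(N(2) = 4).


P(N(t)=k) = (lambda*t)^k * exp(-lambda*t) / k!
lambda*t = 16
= 16^4 * exp(-16) / 4!
= 65536 * 1.1254e-07 / 24
= 3.0730e-04

3.0730e-04


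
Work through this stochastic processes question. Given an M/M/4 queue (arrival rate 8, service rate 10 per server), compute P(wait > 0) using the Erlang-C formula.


a = lambda/mu = 0.8000
rho = a/c = 0.2000
Erlang-C formula applied:
C(c,a) = 0.0096

0.0096


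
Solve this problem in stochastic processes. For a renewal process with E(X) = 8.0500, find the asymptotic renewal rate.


Long-run renewal rate = 1/E(X)
= 1/8.0500
= 0.1242

0.1242


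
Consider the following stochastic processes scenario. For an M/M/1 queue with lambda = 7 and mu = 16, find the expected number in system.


rho = 7/16 = 0.4375
L = rho/(1-rho)
= 0.4375/0.5625
= 0.7778

0.7778


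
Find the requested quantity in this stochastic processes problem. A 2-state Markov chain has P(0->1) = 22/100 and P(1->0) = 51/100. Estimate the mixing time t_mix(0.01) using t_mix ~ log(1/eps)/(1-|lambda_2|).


lambda_2 = |1 - p01 - p10| = |1 - 0.2200 - 0.5100| = 0.2700
t_mix ~ log(1/eps)/(1 - |lambda_2|)
= log(100)/(1 - 0.2700) = 4.6052/0.7300
= 6.3085

6.3085


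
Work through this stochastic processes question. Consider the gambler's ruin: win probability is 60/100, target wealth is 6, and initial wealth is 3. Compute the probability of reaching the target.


Gambler's ruin formula:
r = q/p = 0.4000/0.6000 = 0.6667
P(win) = (1 - r^i)/(1 - r^N)
= (1 - 0.6667^3)/(1 - 0.6667^6)
= 0.7714

0.7714


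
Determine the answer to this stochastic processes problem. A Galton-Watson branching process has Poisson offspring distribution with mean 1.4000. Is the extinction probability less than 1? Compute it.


Since mu = 1.4000 > 1, extinction prob q < 1.
Solve s = exp(mu*(s-1)) iteratively.
q = 0.4890

0.4890


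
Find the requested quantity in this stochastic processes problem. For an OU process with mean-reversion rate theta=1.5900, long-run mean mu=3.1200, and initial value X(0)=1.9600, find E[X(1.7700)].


E[X(t)] = mu + (X(0) - mu)*exp(-theta*t)
= 3.1200 + (1.9600 - 3.1200)*exp(-1.5900*1.7700)
= 3.1200 + -1.1600 * 0.0599
= 3.0505

3.0505


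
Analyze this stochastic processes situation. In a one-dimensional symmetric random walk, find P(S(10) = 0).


P(S(10) = 0) = C(10,5) / 4^5
= 252 / 1024
= 0.2461

0.2461


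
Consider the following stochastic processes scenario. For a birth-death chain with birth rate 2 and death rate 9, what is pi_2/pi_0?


For birth-death process, pi_n/pi_0 = (lambda/mu)^n
= (2/9)^2
= 0.0494

0.0494


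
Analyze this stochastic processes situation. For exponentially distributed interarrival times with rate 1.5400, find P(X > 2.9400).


P(X > t) = exp(-lambda * t)
= exp(-1.5400 * 2.9400)
= exp(-4.5276) = 0.0108

0.0108


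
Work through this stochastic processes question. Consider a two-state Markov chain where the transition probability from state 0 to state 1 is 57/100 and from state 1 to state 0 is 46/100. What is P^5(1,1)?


Computing P^5 by matrix multiplication.
P = [[0.4300, 0.5700], [0.4600, 0.5400]]
After raising P to the power 5:
P^5(1,1) = 0.5534

0.5534


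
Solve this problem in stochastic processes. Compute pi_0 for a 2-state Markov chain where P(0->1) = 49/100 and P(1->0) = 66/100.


Stationary distribution: pi_0 = p10/(p01+p10), pi_1 = p01/(p01+p10)
p01 = 0.4900, p10 = 0.6600
pi_0 = 0.5739

0.5739


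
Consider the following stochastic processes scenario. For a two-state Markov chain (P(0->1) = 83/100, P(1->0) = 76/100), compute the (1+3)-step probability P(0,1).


P^4 = P^1 * P^3
Computing via matrix multiplication of the transition matrix.
Entry (0,1) of P^4 = 0.4588

0.4588


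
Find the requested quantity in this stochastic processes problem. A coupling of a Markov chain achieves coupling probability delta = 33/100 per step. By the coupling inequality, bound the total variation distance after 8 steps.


TV distance bound <= (1-delta)^n
= (1 - 0.3300)^8
= 0.6700^8
= 0.0406

0.0406


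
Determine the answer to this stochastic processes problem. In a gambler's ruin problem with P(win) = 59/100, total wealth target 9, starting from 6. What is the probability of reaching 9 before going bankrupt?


Gambler's ruin formula:
r = q/p = 0.4100/0.5900 = 0.6949
P(win) = (1 - r^i)/(1 - r^N)
= (1 - 0.6949^6)/(1 - 0.6949^9)
= 0.9222

0.9222


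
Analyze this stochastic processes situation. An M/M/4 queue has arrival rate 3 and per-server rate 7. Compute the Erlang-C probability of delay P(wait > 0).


a = lambda/mu = 0.4286
rho = a/c = 0.1071
Erlang-C formula applied:
C(c,a) = 0.0010

0.0010


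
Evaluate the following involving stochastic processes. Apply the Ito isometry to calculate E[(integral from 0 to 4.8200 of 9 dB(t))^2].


By Ito isometry: E[(int f dB)^2] = int f^2 dt
= 9^2 * 4.8200
= 81 * 4.8200 = 390.4200

390.4200


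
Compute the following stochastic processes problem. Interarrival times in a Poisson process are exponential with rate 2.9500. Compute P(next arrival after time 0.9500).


P(X > t) = exp(-lambda * t)
= exp(-2.9500 * 0.9500)
= exp(-2.8025) = 0.0607

0.0607


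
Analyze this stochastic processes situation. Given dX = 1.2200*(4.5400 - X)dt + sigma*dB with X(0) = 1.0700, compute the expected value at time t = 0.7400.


E[X(t)] = mu + (X(0) - mu)*exp(-theta*t)
= 4.5400 + (1.0700 - 4.5400)*exp(-1.2200*0.7400)
= 4.5400 + -3.4700 * 0.4054
= 3.1331

3.1331


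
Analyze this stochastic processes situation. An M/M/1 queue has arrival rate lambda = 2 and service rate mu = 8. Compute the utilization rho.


rho = lambda/mu
= 2/8
= 0.2500

0.2500


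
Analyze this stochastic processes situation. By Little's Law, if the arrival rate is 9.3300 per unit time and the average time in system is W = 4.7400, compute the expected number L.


Little's Law: L = lambda * W
= 9.3300 * 4.7400
= 44.2242

44.2242


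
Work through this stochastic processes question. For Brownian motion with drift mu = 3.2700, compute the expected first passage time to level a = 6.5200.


Expected first passage time = a/mu
= 6.5200/3.2700
= 1.9939

1.9939


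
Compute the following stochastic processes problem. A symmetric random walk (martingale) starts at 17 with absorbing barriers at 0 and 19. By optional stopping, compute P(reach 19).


By optional stopping theorem: E(M at tau) = M(0) = 17
P(hit 19)*19 + P(hit 0)*0 = 17
P(hit 19) = (17 - 0)/(19 - 0) = 17/19 = 0.8947

0.8947


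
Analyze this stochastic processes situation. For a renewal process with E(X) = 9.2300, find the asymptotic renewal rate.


Long-run renewal rate = 1/E(X)
= 1/9.2300
= 0.1083

0.1083


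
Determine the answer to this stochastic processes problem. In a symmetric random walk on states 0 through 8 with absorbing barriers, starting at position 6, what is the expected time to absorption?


For symmetric RW on 0,...,N with absorbing barriers, E(i) = i*(N-i)
E(6) = 6 * 2 = 12

12


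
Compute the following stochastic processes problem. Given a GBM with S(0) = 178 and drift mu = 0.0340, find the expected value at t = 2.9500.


E[S(t)] = S(0) * exp(mu * t)
= 178 * exp(0.0340 * 2.9500)
= 178 * 1.1055
= 196.7794

196.7794


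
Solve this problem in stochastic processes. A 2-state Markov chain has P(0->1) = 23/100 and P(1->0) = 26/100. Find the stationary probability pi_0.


Stationary distribution: pi_0 = p10/(p01+p10), pi_1 = p01/(p01+p10)
p01 = 0.2300, p10 = 0.2600
pi_0 = 0.5306

0.5306


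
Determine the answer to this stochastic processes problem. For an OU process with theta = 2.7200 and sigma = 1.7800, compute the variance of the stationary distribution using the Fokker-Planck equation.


Stationary variance = sigma^2 / (2*theta)
= 1.7800^2 / (2*2.7200)
= 3.1684 / 5.4400
= 0.5824

0.5824


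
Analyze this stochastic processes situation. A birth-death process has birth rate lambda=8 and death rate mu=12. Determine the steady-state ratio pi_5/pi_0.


For birth-death process, pi_n/pi_0 = (lambda/mu)^n
= (8/12)^5
= 0.1317

0.1317


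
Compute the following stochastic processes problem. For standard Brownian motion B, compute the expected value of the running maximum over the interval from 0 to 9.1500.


E(max B(s)) = sqrt(2t/pi)
= sqrt(2*9.1500/pi)
= sqrt(5.8251)
= 2.4135

2.4135


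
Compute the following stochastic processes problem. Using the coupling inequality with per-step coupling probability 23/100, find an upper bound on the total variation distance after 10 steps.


TV distance bound <= (1-delta)^n
= (1 - 0.2300)^10
= 0.7700^10
= 0.0733

0.0733


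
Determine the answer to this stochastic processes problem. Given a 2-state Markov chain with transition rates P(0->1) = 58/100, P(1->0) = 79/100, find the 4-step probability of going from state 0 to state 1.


Computing P^4 by matrix multiplication.
P = [[0.4200, 0.5800], [0.7900, 0.2100]]
After raising P to the power 4:
P^4(0,1) = 0.4154

0.4154


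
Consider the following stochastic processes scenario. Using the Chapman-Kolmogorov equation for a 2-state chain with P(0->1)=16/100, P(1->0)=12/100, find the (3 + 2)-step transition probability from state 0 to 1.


P^5 = P^3 * P^2
Computing via matrix multiplication of the transition matrix.
Entry (0,1) of P^5 = 0.4609

0.4609


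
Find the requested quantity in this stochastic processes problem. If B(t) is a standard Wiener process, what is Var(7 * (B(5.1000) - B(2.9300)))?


Var(alpha*(B(t)-B(s))) = alpha^2 * (t-s)
= 7^2 * (5.1000 - 2.9300)
= 49 * 2.1700
= 106.3300

106.3300


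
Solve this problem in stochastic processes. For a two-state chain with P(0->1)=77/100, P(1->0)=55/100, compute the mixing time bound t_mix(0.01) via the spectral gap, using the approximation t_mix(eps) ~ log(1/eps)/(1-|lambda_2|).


lambda_2 = |1 - p01 - p10| = |1 - 0.7700 - 0.5500| = 0.3200
t_mix ~ log(1/eps)/(1 - |lambda_2|)
= log(100)/(1 - 0.3200) = 4.6052/0.6800
= 6.7723

6.7723


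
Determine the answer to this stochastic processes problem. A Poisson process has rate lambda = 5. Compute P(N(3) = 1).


P(N(t)=k) = (lambda*t)^k * exp(-lambda*t) / k!
lambda*t = 15
= 15^1 * exp(-15) / 1!
= 15 * 3.0590e-07 / 1
= 4.5885e-06

4.5885e-06


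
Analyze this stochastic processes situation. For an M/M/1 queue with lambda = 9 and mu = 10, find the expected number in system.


rho = 9/10 = 0.9000
L = rho/(1-rho)
= 0.9000/0.1000
= 9.0000

9.0000


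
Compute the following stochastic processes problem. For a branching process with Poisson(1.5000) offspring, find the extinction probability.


Since mu = 1.5000 > 1, extinction prob q < 1.
Solve s = exp(mu*(s-1)) iteratively.
q = 0.4172

0.4172


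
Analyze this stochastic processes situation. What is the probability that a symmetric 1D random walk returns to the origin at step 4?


P(S(4) = 0) = C(4,2) / 4^2
= 6 / 16
= 0.3750

0.3750


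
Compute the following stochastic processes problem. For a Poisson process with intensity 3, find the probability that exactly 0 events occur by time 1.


P(N(t)=k) = (lambda*t)^k * exp(-lambda*t) / k!
lambda*t = 3
= 3^0 * exp(-3) / 0!
= 1 * 0.0498 / 1
= 0.0498

0.0498


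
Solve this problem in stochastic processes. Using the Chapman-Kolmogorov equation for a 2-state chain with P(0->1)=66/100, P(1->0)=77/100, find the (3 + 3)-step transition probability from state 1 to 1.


P^6 = P^3 * P^3
Computing via matrix multiplication of the transition matrix.
Entry (1,1) of P^6 = 0.4649

0.4649


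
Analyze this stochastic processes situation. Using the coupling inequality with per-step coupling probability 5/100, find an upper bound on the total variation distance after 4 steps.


TV distance bound <= (1-delta)^n
= (1 - 0.0500)^4
= 0.9500^4
= 0.8145

0.8145


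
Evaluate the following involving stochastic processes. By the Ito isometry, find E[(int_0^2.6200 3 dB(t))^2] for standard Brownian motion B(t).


By Ito isometry: E[(int f dB)^2] = int f^2 dt
= 3^2 * 2.6200
= 9 * 2.6200 = 23.5800

23.5800


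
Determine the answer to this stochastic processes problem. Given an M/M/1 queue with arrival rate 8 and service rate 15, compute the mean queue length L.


rho = 8/15 = 0.5333
L = rho/(1-rho)
= 0.5333/0.4667
= 1.1429

1.1429


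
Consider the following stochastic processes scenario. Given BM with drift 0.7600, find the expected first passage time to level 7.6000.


Expected first passage time = a/mu
= 7.6000/0.7600
= 10.0000

10.0000


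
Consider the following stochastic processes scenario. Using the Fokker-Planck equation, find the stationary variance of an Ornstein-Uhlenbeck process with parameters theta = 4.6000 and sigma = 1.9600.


Stationary variance = sigma^2 / (2*theta)
= 1.9600^2 / (2*4.6000)
= 3.8416 / 9.2000
= 0.4176

0.4176


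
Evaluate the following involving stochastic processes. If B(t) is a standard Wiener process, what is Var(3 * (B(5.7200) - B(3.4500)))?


Var(alpha*(B(t)-B(s))) = alpha^2 * (t-s)
= 3^2 * (5.7200 - 3.4500)
= 9 * 2.2700
= 20.4300

20.4300


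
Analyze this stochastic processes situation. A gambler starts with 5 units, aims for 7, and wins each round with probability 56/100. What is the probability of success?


Gambler's ruin formula:
r = q/p = 0.4400/0.5600 = 0.7857
P(win) = (1 - r^i)/(1 - r^N)
= (1 - 0.7857^5)/(1 - 0.7857^7)
= 0.8594

0.8594


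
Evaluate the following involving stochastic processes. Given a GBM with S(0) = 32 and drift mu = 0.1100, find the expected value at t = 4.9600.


E[S(t)] = S(0) * exp(mu * t)
= 32 * exp(0.1100 * 4.9600)
= 32 * 1.7256
= 55.2206

55.2206


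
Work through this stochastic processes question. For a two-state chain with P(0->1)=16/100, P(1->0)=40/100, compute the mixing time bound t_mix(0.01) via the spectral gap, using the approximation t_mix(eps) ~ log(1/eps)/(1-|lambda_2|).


lambda_2 = |1 - p01 - p10| = |1 - 0.1600 - 0.4000| = 0.4400
t_mix ~ log(1/eps)/(1 - |lambda_2|)
= log(100)/(1 - 0.4400) = 4.6052/0.5600
= 8.2235

8.2235


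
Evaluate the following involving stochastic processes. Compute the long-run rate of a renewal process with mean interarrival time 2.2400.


Long-run renewal rate = 1/E(X)
= 1/2.2400
= 0.4464

0.4464


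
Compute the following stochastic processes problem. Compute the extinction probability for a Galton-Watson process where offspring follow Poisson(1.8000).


Since mu = 1.8000 > 1, extinction prob q < 1.
Solve s = exp(mu*(s-1)) iteratively.
q = 0.2676

0.2676


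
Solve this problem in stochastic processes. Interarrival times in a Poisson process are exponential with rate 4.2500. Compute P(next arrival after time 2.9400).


P(X > t) = exp(-lambda * t)
= exp(-4.2500 * 2.9400)
= exp(-12.4950) = 3.7453e-06

3.7453e-06


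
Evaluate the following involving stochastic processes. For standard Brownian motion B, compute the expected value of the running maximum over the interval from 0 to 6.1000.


E(max B(s)) = sqrt(2t/pi)
= sqrt(2*6.1000/pi)
= sqrt(3.8834)
= 1.9706

1.9706


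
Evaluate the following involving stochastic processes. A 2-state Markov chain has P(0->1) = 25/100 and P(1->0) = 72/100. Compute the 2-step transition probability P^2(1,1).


Computing P^2 by matrix multiplication.
P = [[0.7500, 0.2500], [0.7200, 0.2800]]
After raising P to the power 2:
P^2(1,1) = 0.2584

0.2584


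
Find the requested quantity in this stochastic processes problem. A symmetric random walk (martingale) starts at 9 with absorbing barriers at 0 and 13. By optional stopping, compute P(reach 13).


By optional stopping theorem: E(M at tau) = M(0) = 9
P(hit 13)*13 + P(hit 0)*0 = 9
P(hit 13) = (9 - 0)/(13 - 0) = 9/13 = 0.6923

0.6923


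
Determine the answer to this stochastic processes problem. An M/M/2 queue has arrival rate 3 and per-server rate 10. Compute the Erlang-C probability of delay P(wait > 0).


a = lambda/mu = 0.3000
rho = a/c = 0.1500
Erlang-C formula applied:
C(c,a) = 0.0391

0.0391


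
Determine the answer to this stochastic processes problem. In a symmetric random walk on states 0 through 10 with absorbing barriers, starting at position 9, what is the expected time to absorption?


For symmetric RW on 0,...,N with absorbing barriers, E(i) = i*(N-i)
E(9) = 9 * 1 = 9

9


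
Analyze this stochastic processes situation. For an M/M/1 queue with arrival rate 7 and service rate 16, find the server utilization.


rho = lambda/mu
= 7/16
= 0.4375

0.4375


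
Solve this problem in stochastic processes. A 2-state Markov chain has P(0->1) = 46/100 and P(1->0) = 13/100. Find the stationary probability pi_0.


Stationary distribution: pi_0 = p10/(p01+p10), pi_1 = p01/(p01+p10)
p01 = 0.4600, p10 = 0.1300
pi_0 = 0.2203

0.2203


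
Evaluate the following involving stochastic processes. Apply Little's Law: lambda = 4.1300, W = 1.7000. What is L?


Little's Law: L = lambda * W
= 4.1300 * 1.7000
= 7.0210

7.0210


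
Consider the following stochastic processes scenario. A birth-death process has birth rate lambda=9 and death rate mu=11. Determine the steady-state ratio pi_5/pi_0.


For birth-death process, pi_n/pi_0 = (lambda/mu)^n
= (9/11)^5
= 0.3666

0.3666


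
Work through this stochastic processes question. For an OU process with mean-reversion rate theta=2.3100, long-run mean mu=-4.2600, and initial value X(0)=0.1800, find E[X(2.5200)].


E[X(t)] = mu + (X(0) - mu)*exp(-theta*t)
= -4.2600 + (0.1800 - -4.2600)*exp(-2.3100*2.5200)
= -4.2600 + 4.4400 * 0.0030
= -4.2468

-4.2468


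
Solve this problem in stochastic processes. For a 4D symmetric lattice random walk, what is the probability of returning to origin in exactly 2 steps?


P(return in 2 steps) = P(reverse first step) = 1/(2d)
= 1/8
= 0.1250

0.1250


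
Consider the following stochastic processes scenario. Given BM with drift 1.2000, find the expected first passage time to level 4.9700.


Expected first passage time = a/mu
= 4.9700/1.2000
= 4.1417

4.1417


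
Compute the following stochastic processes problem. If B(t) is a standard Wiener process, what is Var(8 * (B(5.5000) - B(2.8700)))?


Var(alpha*(B(t)-B(s))) = alpha^2 * (t-s)
= 8^2 * (5.5000 - 2.8700)
= 64 * 2.6300
= 168.3200

168.3200


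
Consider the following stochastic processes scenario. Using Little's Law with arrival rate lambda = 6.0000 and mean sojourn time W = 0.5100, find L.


Little's Law: L = lambda * W
= 6.0000 * 0.5100
= 3.0600

3.0600


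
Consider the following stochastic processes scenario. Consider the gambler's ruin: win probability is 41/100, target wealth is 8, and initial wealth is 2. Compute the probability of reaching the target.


Gambler's ruin formula:
r = q/p = 0.5900/0.4100 = 1.4390
P(win) = (1 - r^i)/(1 - r^N)
= (1 - 1.4390^2)/(1 - 1.4390^8)
= 0.0616

0.0616


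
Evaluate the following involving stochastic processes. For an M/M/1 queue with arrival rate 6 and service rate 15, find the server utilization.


rho = lambda/mu
= 6/15
= 0.4000

0.4000


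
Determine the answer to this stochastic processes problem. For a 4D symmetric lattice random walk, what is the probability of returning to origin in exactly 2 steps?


P(return in 2 steps) = P(reverse first step) = 1/(2d)
= 1/8
= 0.1250

0.1250


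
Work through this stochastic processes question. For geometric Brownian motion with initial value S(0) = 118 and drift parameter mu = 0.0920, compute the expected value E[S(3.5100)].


E[S(t)] = S(0) * exp(mu * t)
= 118 * exp(0.0920 * 3.5100)
= 118 * 1.3812
= 162.9763

162.9763


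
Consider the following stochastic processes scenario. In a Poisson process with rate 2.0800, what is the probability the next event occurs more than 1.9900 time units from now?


P(X > t) = exp(-lambda * t)
= exp(-2.0800 * 1.9900)
= exp(-4.1392) = 0.0159

0.0159


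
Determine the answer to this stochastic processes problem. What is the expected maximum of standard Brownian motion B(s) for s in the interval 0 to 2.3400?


E(max B(s)) = sqrt(2t/pi)
= sqrt(2*2.3400/pi)
= sqrt(1.4897)
= 1.2205

1.2205


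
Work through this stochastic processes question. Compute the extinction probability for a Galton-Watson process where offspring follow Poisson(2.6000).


Since mu = 2.6000 > 1, extinction prob q < 1.
Solve s = exp(mu*(s-1)) iteratively.
q = 0.0951

0.0951


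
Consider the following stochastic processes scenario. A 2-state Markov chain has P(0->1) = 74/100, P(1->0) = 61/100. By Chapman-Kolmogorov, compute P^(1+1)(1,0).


P^2 = P^1 * P^1
Computing via matrix multiplication of the transition matrix.
Entry (1,0) of P^2 = 0.3965

0.3965


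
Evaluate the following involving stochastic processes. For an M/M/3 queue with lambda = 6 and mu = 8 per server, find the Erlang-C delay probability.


a = lambda/mu = 0.7500
rho = a/c = 0.2500
Erlang-C formula applied:
C(c,a) = 0.0441

0.0441


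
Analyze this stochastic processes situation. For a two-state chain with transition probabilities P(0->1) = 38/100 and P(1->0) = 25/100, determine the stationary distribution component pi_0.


Stationary distribution: pi_0 = p10/(p01+p10), pi_1 = p01/(p01+p10)
p01 = 0.3800, p10 = 0.2500
pi_0 = 0.3968

0.3968


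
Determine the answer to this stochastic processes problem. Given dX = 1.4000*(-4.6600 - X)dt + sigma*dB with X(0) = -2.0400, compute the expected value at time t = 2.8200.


E[X(t)] = mu + (X(0) - mu)*exp(-theta*t)
= -4.6600 + (-2.0400 - -4.6600)*exp(-1.4000*2.8200)
= -4.6600 + 2.6200 * 0.0193
= -4.6095

-4.6095


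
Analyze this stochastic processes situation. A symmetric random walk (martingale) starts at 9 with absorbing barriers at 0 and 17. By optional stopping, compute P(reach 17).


By optional stopping theorem: E(M at tau) = M(0) = 9
P(hit 17)*17 + P(hit 0)*0 = 9
P(hit 17) = (9 - 0)/(17 - 0) = 9/17 = 0.5294

0.5294


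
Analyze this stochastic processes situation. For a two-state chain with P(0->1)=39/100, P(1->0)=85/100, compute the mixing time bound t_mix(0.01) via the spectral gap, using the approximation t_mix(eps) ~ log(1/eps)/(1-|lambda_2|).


lambda_2 = |1 - p01 - p10| = |1 - 0.3900 - 0.8500| = 0.2400
t_mix ~ log(1/eps)/(1 - |lambda_2|)
= log(100)/(1 - 0.2400) = 4.6052/0.7600
= 6.0594

6.0594


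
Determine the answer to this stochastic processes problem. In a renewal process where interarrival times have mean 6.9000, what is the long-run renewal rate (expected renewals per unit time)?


Long-run renewal rate = 1/E(X)
= 1/6.9000
= 0.1449

0.1449


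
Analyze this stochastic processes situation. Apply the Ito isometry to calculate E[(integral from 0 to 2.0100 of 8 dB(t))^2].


By Ito isometry: E[(int f dB)^2] = int f^2 dt
= 8^2 * 2.0100
= 64 * 2.0100 = 128.6400

128.6400


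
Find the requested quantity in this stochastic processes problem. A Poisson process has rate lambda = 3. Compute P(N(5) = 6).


P(N(t)=k) = (lambda*t)^k * exp(-lambda*t) / k!
lambda*t = 15
= 15^6 * exp(-15) / 6!
= 11390625 * 3.0590e-07 / 720
= 0.0048

0.0048


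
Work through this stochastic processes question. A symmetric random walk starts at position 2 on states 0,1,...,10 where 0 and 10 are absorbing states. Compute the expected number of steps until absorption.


For symmetric RW on 0,...,N with absorbing barriers, E(i) = i*(N-i)
E(2) = 2 * 8 = 16

16


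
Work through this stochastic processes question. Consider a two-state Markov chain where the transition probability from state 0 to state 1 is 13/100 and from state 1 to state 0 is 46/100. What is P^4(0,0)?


Computing P^4 by matrix multiplication.
P = [[0.8700, 0.1300], [0.4600, 0.5400]]
After raising P to the power 4:
P^4(0,0) = 0.7859

0.7859


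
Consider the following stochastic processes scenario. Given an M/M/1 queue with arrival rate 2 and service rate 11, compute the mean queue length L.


rho = 2/11 = 0.1818
L = rho/(1-rho)
= 0.1818/0.8182
= 0.2222

0.2222


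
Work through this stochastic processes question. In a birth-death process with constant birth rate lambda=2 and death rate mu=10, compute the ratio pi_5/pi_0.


For birth-death process, pi_n/pi_0 = (lambda/mu)^n
= (2/10)^5
= 3.2000e-04

3.2000e-04


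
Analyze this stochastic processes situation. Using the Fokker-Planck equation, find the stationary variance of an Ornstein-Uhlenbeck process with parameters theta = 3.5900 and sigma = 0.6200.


Stationary variance = sigma^2 / (2*theta)
= 0.6200^2 / (2*3.5900)
= 0.3844 / 7.1800
= 0.0535

0.0535


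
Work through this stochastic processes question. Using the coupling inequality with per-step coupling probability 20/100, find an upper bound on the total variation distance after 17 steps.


TV distance bound <= (1-delta)^n
= (1 - 0.2000)^17
= 0.8000^17
= 0.0225

0.0225


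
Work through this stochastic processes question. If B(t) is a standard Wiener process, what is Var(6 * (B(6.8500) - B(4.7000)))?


Var(alpha*(B(t)-B(s))) = alpha^2 * (t-s)
= 6^2 * (6.8500 - 4.7000)
= 36 * 2.1500
= 77.4000

77.4000


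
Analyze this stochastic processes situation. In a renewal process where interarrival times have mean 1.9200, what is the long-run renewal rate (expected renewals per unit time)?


Long-run renewal rate = 1/E(X)
= 1/1.9200
= 0.5208

0.5208
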